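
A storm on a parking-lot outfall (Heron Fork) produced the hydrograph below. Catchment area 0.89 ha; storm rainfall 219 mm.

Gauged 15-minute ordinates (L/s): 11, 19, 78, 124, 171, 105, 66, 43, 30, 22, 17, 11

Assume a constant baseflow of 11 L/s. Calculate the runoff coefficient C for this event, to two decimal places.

C ≈ 0.26

ΣQ_DR = 565.0 L/s; V = ΣQ_DR·Δt = 5.085 × 10^5 L.
Runoff depth d = V / A = 57.13 mm.
C = d / P = 57.13 / 219 = 0.26.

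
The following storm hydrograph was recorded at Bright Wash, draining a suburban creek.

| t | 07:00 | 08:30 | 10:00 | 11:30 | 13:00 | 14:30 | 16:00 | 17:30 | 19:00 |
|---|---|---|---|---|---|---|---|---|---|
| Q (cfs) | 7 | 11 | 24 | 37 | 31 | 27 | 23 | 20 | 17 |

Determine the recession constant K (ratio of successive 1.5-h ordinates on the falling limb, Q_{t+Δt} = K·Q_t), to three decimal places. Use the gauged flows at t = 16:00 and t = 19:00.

Using the recession-limb readings at t = 16:00 and t = 19:00: Q falls from 23 to 17 cfs over 2 intervals.
K = (Q₂/Q₁)^(1/2) = (17/23)^(1/2) = 0.860.

K ≈ 0.860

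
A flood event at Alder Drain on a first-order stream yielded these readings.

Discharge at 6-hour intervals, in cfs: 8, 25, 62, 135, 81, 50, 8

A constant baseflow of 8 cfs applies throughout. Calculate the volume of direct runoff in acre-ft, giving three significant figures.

V ≈ 155 acre-ft

Direct-runoff ordinates (Q − Q_b): 0.0, 17.0, 54.0, 127.0, 73.0, 42.0, 0.0 cfs.
ΣQ_DR = 313.0 cfs.
With Δt = 6 h = 21600 s, V = ΣQ_DR · Δt = 313.0 × 21600 = 6.76 × 10^6 ft³ = 155 acre-ft.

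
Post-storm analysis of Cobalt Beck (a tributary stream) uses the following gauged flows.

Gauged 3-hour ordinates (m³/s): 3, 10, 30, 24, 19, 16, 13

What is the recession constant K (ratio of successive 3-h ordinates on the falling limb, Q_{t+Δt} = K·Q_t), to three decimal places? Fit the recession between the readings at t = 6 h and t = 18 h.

Using the recession-limb readings at t = 6 h and t = 18 h: Q falls from 30 to 13 m³/s over 4 intervals.
K = (Q₂/Q₁)^(1/4) = (13/30)^(1/4) = 0.811.

K ≈ 0.811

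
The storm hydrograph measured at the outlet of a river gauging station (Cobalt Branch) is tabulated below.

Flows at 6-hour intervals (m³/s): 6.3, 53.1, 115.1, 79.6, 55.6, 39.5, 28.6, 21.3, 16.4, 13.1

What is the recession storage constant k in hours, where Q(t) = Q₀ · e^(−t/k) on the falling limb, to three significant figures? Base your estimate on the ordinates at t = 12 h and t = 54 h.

On the falling limb, Q drops from 115.1 to 13.1 m³/s between t = 12 h and t = 54 h (Δt = 42 h).
k = −Δt / ln(Q₂/Q₁) = −42 / ln(13.1/115.1) = 19.3 h.

k ≈ 19.3 h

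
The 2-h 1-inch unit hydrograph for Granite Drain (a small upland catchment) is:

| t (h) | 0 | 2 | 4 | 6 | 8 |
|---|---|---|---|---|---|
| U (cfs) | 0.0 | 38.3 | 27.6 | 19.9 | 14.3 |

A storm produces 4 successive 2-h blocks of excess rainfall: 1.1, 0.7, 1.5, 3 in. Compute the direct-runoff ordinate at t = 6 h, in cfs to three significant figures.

By discrete convolution, Q_j = Σ (P_i / 1 in) · U_{j−i}.
At t = 6 h (j=3): Q = (1.1/1)·19.9 + (0.7/1)·27.6 + (1.5/1)·38.3 + (3/1)·0.0 = 98.7 cfs.

Q ≈ 98.7 cfs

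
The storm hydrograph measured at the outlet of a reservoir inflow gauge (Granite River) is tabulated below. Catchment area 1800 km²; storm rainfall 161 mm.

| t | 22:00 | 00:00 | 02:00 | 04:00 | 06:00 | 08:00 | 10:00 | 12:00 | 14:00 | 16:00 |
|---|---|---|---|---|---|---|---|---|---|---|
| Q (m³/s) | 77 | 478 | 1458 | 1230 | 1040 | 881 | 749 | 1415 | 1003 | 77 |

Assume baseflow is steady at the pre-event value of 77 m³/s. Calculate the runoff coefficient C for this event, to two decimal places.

ΣQ_DR = 7638 m³/s; V = ΣQ_DR·Δt = 5.499 × 10^7 m³.
Runoff depth d = V / A = 30.55 mm.
C = d / P = 30.55 / 161 = 0.19.

C ≈ 0.19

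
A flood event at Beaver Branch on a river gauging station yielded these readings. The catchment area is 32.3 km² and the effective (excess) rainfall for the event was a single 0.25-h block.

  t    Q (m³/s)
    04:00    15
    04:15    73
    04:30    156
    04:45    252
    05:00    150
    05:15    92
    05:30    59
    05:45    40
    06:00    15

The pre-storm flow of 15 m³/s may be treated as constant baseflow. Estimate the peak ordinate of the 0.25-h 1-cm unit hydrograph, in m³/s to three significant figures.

U_p ≈ 119 m³/s

Direct runoff: 0.0, 58.0, 141.0, 237.0, 135.0, 77.0, 44.0, 25.0, 0.0 m³/s; ΣQ_DR = 717.0 m³/s, peak = 237.0 m³/s.
Runoff depth d = ΣQ_DR·Δt / A = 717.0 × 900 / (32.3 km²) = 19.98 mm.
The 1-cm UH is the DRH scaled by (10 mm)/d, so U_p = 237.0 × 10/19.98 = 119 m³/s.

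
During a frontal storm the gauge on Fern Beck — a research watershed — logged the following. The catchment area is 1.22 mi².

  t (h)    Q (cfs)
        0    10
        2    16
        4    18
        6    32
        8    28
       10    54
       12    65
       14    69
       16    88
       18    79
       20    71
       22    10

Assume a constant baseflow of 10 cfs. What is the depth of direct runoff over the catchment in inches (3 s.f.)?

Direct runoff: 0.0, 6.0, 8.0, 22.0, 18.0, 44.0, 55.0, 59.0, 78.0, 69.0, 61.0, 0.0 cfs; ΣQ_DR = 420.0 cfs.
V = ΣQ_DR · Δt = 420.0 × 7200 s = 3.024 × 10^6 ft³.
Over A = 1.22 mi², depth = V / A = 1.07 in.

d ≈ 1.07 in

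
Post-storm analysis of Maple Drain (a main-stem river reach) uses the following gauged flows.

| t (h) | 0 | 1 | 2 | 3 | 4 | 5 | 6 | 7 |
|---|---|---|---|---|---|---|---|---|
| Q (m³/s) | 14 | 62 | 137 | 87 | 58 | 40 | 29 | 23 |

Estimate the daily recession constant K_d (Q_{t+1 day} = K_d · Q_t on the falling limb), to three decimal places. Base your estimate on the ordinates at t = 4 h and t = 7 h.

K_d ≈ 0.001

Between t = 4 h and t = 7 h the flow falls from 58 to 23 m³/s over 3×1 h = 3 h.
Per-interval ratio K = (23/58)^(1/3) = 0.7347; K_d = K^(24/1) = 0.001.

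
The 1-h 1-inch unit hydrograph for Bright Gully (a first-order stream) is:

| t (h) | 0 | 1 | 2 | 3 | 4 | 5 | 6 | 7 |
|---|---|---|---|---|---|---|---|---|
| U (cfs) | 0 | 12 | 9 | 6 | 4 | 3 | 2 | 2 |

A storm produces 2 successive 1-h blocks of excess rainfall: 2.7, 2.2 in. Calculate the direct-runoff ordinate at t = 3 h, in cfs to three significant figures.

Q ≈ 36.0 cfs

By discrete convolution, Q_j = Σ (P_i / 1 in) · U_{j−i}.
At t = 3 h (j=3): Q = (2.7/1)·6 + (2.2/1)·9 = 36.0 cfs.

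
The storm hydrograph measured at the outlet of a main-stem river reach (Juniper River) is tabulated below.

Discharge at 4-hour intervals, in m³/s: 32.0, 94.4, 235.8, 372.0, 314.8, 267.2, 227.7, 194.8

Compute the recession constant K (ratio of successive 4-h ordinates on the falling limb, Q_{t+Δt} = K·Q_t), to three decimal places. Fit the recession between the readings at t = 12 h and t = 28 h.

K ≈ 0.851

Using the recession-limb readings at t = 12 h and t = 28 h: Q falls from 372.0 to 194.8 m³/s over 4 intervals.
K = (Q₂/Q₁)^(1/4) = (194.8/372.0)^(1/4) = 0.851.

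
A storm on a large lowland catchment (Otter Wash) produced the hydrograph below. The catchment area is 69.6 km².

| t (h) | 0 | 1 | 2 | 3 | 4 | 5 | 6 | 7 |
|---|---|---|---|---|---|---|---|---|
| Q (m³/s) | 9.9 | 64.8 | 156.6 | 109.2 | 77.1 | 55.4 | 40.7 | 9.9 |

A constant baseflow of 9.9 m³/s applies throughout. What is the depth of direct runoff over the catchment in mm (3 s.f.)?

d ≈ 23.0 mm

Direct runoff: 0.0, 54.9, 146.7, 99.3, 67.2, 45.5, 30.8, 0.0 m³/s; ΣQ_DR = 444.4 m³/s.
V = ΣQ_DR · Δt = 444.4 × 3600 s = 1.600 × 10^6 m³.
Over A = 69.6 km², depth = V / A = 23.0 mm.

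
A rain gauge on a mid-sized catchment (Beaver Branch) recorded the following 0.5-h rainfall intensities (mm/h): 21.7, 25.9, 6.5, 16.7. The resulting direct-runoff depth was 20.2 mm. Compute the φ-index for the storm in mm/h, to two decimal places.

φ ≈ 7.97 mm/h

Only the 3 blocks with intensity above φ contribute runoff: 21.7, 25.9, 16.7 mm/h.
Σ(I−φ)·Δt = d  ⇒  (21.7+25.9+16.7 − 3φ)·0.5 = 20.2
φ = (64.30 − 20.2/0.5) / 3 = 7.97 mm/h.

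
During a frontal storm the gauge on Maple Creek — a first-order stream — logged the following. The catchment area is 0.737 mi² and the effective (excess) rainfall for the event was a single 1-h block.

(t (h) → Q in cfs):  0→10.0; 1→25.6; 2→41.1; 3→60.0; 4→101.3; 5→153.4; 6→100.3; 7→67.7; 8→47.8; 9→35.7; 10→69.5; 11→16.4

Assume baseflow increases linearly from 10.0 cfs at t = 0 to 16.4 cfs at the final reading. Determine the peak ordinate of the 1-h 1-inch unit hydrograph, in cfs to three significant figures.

U_p ≈ 117 cfs

Direct runoff: 0.00, 15.02, 29.94, 48.25, 88.97, 140.49, 86.81, 53.63, 33.15, 20.46, 53.68, 0.00 cfs; ΣQ_DR = 570.4 cfs, peak = 140.49 cfs.
Runoff depth d = ΣQ_DR·Δt / A = 570.4 × 3600 / (0.737 mi²) = 1.199 in.
The 1-inch UH is the DRH scaled by (1 in)/d, so U_p = 140.49 × 1/1.199 = 117 cfs.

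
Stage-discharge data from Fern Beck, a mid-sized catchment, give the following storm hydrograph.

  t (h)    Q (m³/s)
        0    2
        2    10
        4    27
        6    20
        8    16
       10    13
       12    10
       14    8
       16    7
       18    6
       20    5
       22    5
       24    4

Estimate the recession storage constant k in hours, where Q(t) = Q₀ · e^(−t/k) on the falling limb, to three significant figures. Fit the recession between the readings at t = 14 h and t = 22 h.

k ≈ 17.0 h

On the falling limb, Q drops from 8 to 5 m³/s between t = 14 h and t = 22 h (Δt = 8 h).
k = −Δt / ln(Q₂/Q₁) = −8 / ln(5/8) = 17.0 h.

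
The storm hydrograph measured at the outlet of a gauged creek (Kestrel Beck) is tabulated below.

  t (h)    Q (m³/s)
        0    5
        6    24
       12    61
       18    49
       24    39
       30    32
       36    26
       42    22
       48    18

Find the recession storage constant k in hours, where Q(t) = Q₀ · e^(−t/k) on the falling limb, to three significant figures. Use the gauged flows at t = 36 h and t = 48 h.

On the falling limb, Q drops from 26 to 18 m³/s between t = 36 h and t = 48 h (Δt = 12 h).
k = −Δt / ln(Q₂/Q₁) = −12 / ln(18/26) = 32.6 h.

k ≈ 32.6 h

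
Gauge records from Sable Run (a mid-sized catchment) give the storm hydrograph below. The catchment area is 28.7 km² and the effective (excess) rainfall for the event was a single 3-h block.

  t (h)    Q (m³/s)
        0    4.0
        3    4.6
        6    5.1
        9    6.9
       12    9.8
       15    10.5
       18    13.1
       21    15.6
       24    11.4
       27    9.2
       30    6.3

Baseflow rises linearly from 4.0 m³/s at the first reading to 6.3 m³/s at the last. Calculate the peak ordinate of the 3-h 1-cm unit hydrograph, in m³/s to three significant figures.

U_p ≈ 6.66 m³/s

Direct runoff: 0.00, 0.37, 0.64, 2.21, 4.88, 5.35, 7.72, 9.99, 5.56, 3.13, 0.00 m³/s; ΣQ_DR = 39.85 m³/s, peak = 9.99 m³/s.
Runoff depth d = ΣQ_DR·Δt / A = 39.85 × 10800 / (28.7 km²) = 15.00 mm.
The 1-cm UH is the DRH scaled by (10 mm)/d, so U_p = 9.99 × 10/15.00 = 6.66 m³/s.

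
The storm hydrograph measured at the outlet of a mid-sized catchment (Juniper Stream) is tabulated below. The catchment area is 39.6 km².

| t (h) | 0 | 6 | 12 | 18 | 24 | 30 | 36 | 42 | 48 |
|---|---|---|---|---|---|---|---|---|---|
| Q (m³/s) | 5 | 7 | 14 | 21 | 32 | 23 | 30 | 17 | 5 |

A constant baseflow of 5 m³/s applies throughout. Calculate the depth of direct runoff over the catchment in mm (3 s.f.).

Direct runoff: 0.0, 2.0, 9.0, 16.0, 27.0, 18.0, 25.0, 12.0, 0.0 m³/s; ΣQ_DR = 109.0 m³/s.
V = ΣQ_DR · Δt = 109.0 × 21600 s = 2.354 × 10^6 m³.
Over A = 39.6 km², depth = V / A = 59.5 mm.

d ≈ 59.5 mm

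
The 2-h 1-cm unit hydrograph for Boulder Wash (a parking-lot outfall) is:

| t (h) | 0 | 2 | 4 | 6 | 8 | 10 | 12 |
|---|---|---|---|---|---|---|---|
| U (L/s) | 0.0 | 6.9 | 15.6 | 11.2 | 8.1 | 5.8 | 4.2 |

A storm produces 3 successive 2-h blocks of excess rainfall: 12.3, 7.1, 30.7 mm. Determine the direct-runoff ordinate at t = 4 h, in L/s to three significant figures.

Q ≈ 24.1 L/s

By discrete convolution, Q_j = Σ (P_i / 10 mm) · U_{j−i}.
At t = 4 h (j=2): Q = (12.3/10)·15.6 + (7.1/10)·6.9 + (30.7/10)·0.0 = 24.1 L/s.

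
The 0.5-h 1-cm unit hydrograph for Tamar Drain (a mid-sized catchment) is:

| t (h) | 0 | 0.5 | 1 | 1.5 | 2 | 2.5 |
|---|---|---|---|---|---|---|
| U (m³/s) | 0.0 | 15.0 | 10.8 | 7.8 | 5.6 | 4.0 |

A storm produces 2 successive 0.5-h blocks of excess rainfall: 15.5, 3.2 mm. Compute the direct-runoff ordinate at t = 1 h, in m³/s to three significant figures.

Q ≈ 21.5 m³/s

By discrete convolution, Q_j = Σ (P_i / 10 mm) · U_{j−i}.
At t = 1 h (j=2): Q = (15.5/10)·10.8 + (3.2/10)·15.0 = 21.5 m³/s.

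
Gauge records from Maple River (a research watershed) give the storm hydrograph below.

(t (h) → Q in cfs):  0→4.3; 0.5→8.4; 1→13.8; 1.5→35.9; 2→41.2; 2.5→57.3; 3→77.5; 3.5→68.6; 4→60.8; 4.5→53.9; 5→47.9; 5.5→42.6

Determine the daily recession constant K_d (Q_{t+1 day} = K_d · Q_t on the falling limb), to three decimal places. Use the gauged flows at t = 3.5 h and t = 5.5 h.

Between t = 3.5 h and t = 5.5 h the flow falls from 68.6 to 42.6 cfs over 4×0.5 h = 2 h.
Per-interval ratio K = (42.6/68.6)^(1/4) = 0.8877; K_d = K^(24/0.5) = 0.003.

K_d ≈ 0.003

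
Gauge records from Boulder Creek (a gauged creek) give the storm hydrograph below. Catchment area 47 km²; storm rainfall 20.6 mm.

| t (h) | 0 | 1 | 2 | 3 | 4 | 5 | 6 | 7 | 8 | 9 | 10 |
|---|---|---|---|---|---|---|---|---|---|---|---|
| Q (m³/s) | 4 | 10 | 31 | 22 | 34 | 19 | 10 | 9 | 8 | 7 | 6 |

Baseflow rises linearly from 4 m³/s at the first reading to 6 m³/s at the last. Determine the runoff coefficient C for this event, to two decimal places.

ΣQ_DR = 105.0 m³/s; V = ΣQ_DR·Δt = 3.780 × 10^5 m³.
Runoff depth d = V / A = 8.043 mm.
C = d / P = 8.043 / 20.6 = 0.39.

C ≈ 0.39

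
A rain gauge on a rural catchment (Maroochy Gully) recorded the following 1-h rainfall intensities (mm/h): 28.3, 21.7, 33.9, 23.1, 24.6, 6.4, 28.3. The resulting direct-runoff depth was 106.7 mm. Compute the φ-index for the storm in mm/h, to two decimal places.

Only the 6 blocks with intensity above φ contribute runoff: 28.3, 21.7, 33.9, 23.1, 24.6, 28.3 mm/h.
Σ(I−φ)·Δt = d  ⇒  (28.3+21.7+33.9+23.1+24.6+28.3 − 6φ)·1 = 106.7
φ = (159.9 − 106.7/1) / 6 = 8.87 mm/h.

φ ≈ 8.87 mm/h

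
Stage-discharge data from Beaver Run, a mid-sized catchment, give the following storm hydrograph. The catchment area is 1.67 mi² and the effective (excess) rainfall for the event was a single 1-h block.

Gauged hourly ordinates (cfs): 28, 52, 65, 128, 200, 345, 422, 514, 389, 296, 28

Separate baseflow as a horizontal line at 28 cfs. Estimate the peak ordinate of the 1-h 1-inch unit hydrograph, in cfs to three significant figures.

Direct runoff: 0.0, 24.0, 37.0, 100.0, 172.0, 317.0, 394.0, 486.0, 361.0, 268.0, 0.0 cfs; ΣQ_DR = 2159 cfs, peak = 486.0 cfs.
Runoff depth d = ΣQ_DR·Δt / A = 2159 × 3600 / (1.67 mi²) = 2.003 in.
The 1-inch UH is the DRH scaled by (1 in)/d, so U_p = 486.0 × 1/2.003 = 243 cfs.

U_p ≈ 243 cfs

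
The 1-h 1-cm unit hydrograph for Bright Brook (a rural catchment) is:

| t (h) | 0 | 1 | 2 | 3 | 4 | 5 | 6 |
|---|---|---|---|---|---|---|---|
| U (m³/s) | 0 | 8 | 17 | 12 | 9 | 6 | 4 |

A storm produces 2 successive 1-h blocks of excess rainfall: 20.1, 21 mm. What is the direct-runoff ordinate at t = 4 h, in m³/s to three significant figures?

By discrete convolution, Q_j = Σ (P_i / 10 mm) · U_{j−i}.
At t = 4 h (j=4): Q = (20.1/10)·9 + (21/10)·12 = 43.3 m³/s.

Q ≈ 43.3 m³/s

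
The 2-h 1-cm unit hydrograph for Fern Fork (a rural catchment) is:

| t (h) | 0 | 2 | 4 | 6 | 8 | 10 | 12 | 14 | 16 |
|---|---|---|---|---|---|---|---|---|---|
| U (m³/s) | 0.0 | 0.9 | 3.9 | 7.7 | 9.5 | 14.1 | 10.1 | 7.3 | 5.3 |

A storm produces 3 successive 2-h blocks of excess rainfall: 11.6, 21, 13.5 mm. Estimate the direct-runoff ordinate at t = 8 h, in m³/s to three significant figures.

Q ≈ 32.5 m³/s

By discrete convolution, Q_j = Σ (P_i / 10 mm) · U_{j−i}.
At t = 8 h (j=4): Q = (11.6/10)·9.5 + (21/10)·7.7 + (13.5/10)·3.9 = 32.5 m³/s.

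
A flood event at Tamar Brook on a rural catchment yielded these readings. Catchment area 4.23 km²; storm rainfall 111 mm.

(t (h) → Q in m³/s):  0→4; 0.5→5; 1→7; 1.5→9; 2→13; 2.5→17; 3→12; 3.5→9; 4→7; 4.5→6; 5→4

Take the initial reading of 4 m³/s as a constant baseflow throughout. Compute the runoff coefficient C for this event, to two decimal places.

ΣQ_DR = 49.00 m³/s; V = ΣQ_DR·Δt = 88200 m³.
Runoff depth d = V / A = 20.85 mm.
C = d / P = 20.85 / 111 = 0.19.

C ≈ 0.19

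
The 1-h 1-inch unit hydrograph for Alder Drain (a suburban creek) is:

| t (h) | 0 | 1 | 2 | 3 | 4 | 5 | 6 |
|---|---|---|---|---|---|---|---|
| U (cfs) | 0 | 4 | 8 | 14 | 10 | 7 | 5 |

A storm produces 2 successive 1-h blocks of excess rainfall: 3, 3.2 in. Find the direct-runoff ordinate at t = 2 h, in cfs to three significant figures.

By discrete convolution, Q_j = Σ (P_i / 1 in) · U_{j−i}.
At t = 2 h (j=2): Q = (3/1)·8 + (3.2/1)·4 = 36.8 cfs.

Q ≈ 36.8 cfs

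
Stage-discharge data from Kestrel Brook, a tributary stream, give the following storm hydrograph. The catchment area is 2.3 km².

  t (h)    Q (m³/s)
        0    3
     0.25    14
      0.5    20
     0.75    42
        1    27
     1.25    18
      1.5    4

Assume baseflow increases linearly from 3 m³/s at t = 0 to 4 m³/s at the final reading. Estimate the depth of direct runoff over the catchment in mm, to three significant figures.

d ≈ 40.5 mm

Direct runoff: 0.00, 10.83, 16.67, 38.50, 23.33, 14.17, 0.00 m³/s; ΣQ_DR = 103.5 m³/s.
V = ΣQ_DR · Δt = 103.5 × 900 s = 93150 m³.
Over A = 2.3 km², depth = V / A = 40.5 mm.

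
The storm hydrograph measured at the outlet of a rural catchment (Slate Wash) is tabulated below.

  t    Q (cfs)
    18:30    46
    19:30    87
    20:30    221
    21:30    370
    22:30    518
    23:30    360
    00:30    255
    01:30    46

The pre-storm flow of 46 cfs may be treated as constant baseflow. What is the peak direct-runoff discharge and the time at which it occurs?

Subtracting baseflow gives direct-runoff ordinates: 0.0, 41.0, 175.0, 324.0, 472.0, 314.0, 209.0, 0.0 cfs.
The maximum is 472.0 cfs, occurring at the reading for t = 22:30.

Q_p = 472.0 cfs at t = 22:30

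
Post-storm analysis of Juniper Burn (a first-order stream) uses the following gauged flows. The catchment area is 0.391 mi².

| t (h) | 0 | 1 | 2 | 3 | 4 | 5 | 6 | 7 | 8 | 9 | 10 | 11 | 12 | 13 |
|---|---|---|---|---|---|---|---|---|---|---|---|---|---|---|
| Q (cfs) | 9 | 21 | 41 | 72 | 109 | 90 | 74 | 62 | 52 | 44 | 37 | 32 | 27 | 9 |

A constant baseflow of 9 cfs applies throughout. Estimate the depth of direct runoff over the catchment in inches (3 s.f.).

d ≈ 2.19 in

Direct runoff: 0.0, 12.0, 32.0, 63.0, 100.0, 81.0, 65.0, 53.0, 43.0, 35.0, 28.0, 23.0, 18.0, 0.0 cfs; ΣQ_DR = 553.0 cfs.
V = ΣQ_DR · Δt = 553.0 × 3600 s = 1.991 × 10^6 ft³.
Over A = 0.391 mi², depth = V / A = 2.19 in.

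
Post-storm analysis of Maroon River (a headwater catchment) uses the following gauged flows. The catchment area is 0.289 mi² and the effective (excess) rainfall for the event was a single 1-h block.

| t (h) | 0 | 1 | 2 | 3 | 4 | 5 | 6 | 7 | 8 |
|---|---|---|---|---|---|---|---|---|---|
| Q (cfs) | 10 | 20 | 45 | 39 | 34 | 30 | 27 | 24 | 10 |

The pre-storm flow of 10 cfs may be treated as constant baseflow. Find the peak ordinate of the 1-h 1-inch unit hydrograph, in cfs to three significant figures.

Direct runoff: 0.0, 10.0, 35.0, 29.0, 24.0, 20.0, 17.0, 14.0, 0.0 cfs; ΣQ_DR = 149.0 cfs, peak = 35.0 cfs.
Runoff depth d = ΣQ_DR·Δt / A = 149.0 × 3600 / (0.289 mi²) = 0.7989 in.
The 1-inch UH is the DRH scaled by (1 in)/d, so U_p = 35.0 × 1/0.7989 = 43.8 cfs.

U_p ≈ 43.8 cfs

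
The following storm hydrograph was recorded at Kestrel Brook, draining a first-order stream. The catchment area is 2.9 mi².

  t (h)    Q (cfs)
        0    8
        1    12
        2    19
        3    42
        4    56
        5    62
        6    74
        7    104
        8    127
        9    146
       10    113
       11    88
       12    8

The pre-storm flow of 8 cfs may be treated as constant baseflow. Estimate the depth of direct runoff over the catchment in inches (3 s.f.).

Direct runoff: 0.0, 4.0, 11.0, 34.0, 48.0, 54.0, 66.0, 96.0, 119.0, 138.0, 105.0, 80.0, 0.0 cfs; ΣQ_DR = 755.0 cfs.
V = ΣQ_DR · Δt = 755.0 × 3600 s = 2.718 × 10^6 ft³.
Over A = 2.9 mi², depth = V / A = 0.403 in.

d ≈ 0.403 in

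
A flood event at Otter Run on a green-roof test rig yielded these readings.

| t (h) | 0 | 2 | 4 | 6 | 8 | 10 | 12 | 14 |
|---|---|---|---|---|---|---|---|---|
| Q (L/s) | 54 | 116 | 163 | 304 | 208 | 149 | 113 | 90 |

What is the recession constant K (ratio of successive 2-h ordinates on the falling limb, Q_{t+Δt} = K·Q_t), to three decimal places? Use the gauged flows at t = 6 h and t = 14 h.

K ≈ 0.738

Using the recession-limb readings at t = 6 h and t = 14 h: Q falls from 304 to 90 L/s over 4 intervals.
K = (Q₂/Q₁)^(1/4) = (90/304)^(1/4) = 0.738.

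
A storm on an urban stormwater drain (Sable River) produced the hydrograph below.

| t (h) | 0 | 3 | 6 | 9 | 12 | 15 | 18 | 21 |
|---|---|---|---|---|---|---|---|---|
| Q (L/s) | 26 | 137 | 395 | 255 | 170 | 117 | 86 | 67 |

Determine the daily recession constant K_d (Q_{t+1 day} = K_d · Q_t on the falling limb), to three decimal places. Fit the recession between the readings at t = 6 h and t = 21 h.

K_d ≈ 0.059

Between t = 6 h and t = 21 h the flow falls from 395 to 67 L/s over 5×3 h = 15 h.
Per-interval ratio K = (67/395)^(1/5) = 0.7013; K_d = K^(24/3) = 0.059.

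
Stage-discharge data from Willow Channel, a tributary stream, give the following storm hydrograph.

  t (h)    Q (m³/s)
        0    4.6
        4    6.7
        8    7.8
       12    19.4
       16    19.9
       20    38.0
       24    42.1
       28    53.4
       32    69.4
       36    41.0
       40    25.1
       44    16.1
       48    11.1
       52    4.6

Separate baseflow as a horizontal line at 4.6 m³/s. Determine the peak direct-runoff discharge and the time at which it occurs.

Subtracting baseflow gives direct-runoff ordinates: 0.0, 2.1, 3.2, 14.8, 15.3, 33.4, 37.5, 48.8, 64.8, 36.4, 20.5, 11.5, 6.5, 0.0 m³/s.
The maximum is 64.8 m³/s, occurring at the reading for t = 32 h.

Q_p = 64.8 m³/s at t = 32 h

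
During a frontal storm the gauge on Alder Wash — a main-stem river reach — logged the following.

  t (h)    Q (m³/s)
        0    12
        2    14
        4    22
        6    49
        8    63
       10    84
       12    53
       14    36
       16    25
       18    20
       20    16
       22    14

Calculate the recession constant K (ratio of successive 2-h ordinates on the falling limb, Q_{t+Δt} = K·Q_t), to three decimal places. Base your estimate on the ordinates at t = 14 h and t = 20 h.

K ≈ 0.763

Using the recession-limb readings at t = 14 h and t = 20 h: Q falls from 36 to 16 m³/s over 3 intervals.
K = (Q₂/Q₁)^(1/3) = (16/36)^(1/3) = 0.763.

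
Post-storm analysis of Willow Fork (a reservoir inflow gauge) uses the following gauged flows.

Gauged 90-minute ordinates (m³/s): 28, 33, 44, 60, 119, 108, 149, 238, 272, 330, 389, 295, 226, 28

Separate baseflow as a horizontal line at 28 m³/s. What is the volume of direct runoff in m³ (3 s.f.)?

V ≈ 1.04 × 10^7 m³

Direct-runoff ordinates (Q − Q_b): 0.0, 5.0, 16.0, 32.0, 91.0, 80.0, 121.0, 210.0, 244.0, 302.0, 361.0, 267.0, 198.0, 0.0 m³/s.
ΣQ_DR = 1927 m³/s.
With Δt = 1.5 h = 5400 s, V = ΣQ_DR · Δt = 1927 × 5400 = 1.04 × 10^7 m³.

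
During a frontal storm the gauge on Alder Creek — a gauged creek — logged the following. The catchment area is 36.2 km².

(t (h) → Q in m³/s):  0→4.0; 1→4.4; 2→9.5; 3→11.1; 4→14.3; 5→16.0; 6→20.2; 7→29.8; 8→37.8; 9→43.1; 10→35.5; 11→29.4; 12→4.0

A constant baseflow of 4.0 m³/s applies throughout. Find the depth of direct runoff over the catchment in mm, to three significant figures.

d ≈ 20.6 mm

Direct runoff: 0.0, 0.4, 5.5, 7.1, 10.3, 12.0, 16.2, 25.8, 33.8, 39.1, 31.5, 25.4, 0.0 m³/s; ΣQ_DR = 207.1 m³/s.
V = ΣQ_DR · Δt = 207.1 × 3600 s = 7.456 × 10^5 m³.
Over A = 36.2 km², depth = V / A = 20.6 mm.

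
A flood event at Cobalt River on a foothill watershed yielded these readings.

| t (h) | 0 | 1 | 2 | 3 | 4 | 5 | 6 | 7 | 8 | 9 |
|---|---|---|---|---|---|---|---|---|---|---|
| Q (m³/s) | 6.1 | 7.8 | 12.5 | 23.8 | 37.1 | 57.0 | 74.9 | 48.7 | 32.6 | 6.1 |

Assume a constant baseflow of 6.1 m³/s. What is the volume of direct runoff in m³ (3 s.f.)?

Direct-runoff ordinates (Q − Q_b): 0.0, 1.7, 6.4, 17.7, 31.0, 50.9, 68.8, 42.6, 26.5, 0.0 m³/s.
ΣQ_DR = 245.6 m³/s.
With Δt = 1 h = 3600 s, V = ΣQ_DR · Δt = 245.6 × 3600 = 8.84 × 10^5 m³.

V ≈ 8.84 × 10^5 m³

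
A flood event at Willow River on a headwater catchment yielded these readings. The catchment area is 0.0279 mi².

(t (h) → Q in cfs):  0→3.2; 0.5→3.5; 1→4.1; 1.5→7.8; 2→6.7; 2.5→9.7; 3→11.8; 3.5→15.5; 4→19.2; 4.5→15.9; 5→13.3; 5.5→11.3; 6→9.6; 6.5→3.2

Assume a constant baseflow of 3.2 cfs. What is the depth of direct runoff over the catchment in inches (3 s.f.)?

Direct runoff: 0.0, 0.3, 0.9, 4.6, 3.5, 6.5, 8.6, 12.3, 16.0, 12.7, 10.1, 8.1, 6.4, 0.0 cfs; ΣQ_DR = 90.00 cfs.
V = ΣQ_DR · Δt = 90.00 × 1800 s = 1.620 × 10^5 ft³.
Over A = 0.0279 mi², depth = V / A = 2.50 in.

d ≈ 2.50 in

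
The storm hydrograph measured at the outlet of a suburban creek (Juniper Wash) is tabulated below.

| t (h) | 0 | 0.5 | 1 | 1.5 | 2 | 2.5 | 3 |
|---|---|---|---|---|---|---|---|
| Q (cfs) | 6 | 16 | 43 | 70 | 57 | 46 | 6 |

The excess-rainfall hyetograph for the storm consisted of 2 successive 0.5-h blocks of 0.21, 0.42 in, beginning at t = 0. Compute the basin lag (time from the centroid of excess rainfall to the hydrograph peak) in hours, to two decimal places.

t_L ≈ 0.92 h

Centroid of excess rainfall: t_c = Σ P_i·t̄_i / ΣP_i = 0.5833 h (block centres at 0.25, 0.75 h).
Hydrograph peak occurs at t = 1.5 h, so basin lag t_L = 1.5 − 0.5833 = 0.92 h.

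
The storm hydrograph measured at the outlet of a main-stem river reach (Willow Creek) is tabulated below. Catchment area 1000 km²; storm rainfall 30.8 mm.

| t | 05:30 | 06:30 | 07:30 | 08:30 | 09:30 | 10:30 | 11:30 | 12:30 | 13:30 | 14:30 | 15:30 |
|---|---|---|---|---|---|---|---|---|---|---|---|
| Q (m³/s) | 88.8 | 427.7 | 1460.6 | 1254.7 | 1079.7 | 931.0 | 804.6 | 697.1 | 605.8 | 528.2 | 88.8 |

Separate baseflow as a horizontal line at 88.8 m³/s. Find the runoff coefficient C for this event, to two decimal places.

C ≈ 0.82

ΣQ_DR = 6990 m³/s; V = ΣQ_DR·Δt = 2.516 × 10^7 m³.
Runoff depth d = V / A = 25.16 mm.
C = d / P = 25.16 / 30.8 = 0.82.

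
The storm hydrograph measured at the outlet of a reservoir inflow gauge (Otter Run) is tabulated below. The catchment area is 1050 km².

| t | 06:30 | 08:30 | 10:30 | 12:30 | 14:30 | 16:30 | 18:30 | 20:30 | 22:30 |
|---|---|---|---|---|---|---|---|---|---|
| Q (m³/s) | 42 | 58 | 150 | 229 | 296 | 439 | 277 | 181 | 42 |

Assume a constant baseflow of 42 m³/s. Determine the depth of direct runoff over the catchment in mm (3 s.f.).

d ≈ 9.16 mm

Direct runoff: 0.0, 16.0, 108.0, 187.0, 254.0, 397.0, 235.0, 139.0, 0.0 m³/s; ΣQ_DR = 1336 m³/s.
V = ΣQ_DR · Δt = 1336 × 7200 s = 9.619 × 10^6 m³.
Over A = 1050 km², depth = V / A = 9.16 mm.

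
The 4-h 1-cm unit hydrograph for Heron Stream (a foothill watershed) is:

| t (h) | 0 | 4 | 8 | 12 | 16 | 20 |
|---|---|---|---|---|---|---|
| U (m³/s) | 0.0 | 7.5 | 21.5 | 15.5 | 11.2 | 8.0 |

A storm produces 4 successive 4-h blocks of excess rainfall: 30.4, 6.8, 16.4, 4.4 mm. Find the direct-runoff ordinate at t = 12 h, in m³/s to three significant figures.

By discrete convolution, Q_j = Σ (P_i / 10 mm) · U_{j−i}.
At t = 12 h (j=3): Q = (30.4/10)·15.5 + (6.8/10)·21.5 + (16.4/10)·7.5 + (4.4/10)·0.0 = 74.0 m³/s.

Q ≈ 74.0 m³/s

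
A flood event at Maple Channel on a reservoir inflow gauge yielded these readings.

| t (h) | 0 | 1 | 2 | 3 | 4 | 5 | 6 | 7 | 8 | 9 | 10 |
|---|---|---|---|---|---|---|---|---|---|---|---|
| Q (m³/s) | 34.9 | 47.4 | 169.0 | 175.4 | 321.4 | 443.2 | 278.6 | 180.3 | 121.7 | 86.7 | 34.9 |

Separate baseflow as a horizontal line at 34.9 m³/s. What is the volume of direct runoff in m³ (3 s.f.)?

Direct-runoff ordinates (Q − Q_b): 0.0, 12.5, 134.1, 140.5, 286.5, 408.3, 243.7, 145.4, 86.8, 51.8, 0.0 m³/s.
ΣQ_DR = 1510 m³/s.
With Δt = 1 h = 3600 s, V = ΣQ_DR · Δt = 1510 × 3600 = 5.43 × 10^6 m³.

V ≈ 5.43 × 10^6 m³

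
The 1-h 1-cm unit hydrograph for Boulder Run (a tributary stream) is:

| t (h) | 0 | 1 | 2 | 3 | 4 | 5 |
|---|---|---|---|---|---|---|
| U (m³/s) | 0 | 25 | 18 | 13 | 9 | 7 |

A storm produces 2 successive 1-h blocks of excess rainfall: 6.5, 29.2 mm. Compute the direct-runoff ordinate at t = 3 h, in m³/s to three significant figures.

By discrete convolution, Q_j = Σ (P_i / 10 mm) · U_{j−i}.
At t = 3 h (j=3): Q = (6.5/10)·13 + (29.2/10)·18 = 61.0 m³/s.

Q ≈ 61.0 m³/s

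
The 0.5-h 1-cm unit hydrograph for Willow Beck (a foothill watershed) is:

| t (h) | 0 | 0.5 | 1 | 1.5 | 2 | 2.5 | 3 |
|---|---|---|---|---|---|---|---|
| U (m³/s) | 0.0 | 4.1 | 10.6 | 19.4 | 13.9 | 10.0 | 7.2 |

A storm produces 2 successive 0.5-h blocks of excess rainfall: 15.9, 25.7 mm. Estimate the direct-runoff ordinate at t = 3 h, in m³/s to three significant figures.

Q ≈ 37.1 m³/s

By discrete convolution, Q_j = Σ (P_i / 10 mm) · U_{j−i}.
At t = 3 h (j=6): Q = (15.9/10)·7.2 + (25.7/10)·10.0 = 37.1 m³/s.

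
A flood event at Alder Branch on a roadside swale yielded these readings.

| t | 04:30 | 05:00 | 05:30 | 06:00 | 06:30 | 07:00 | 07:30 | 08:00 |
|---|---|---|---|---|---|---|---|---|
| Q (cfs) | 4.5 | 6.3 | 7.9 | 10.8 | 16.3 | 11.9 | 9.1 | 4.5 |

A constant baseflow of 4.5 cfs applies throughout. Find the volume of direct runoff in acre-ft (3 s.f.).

Direct-runoff ordinates (Q − Q_b): 0.0, 1.8, 3.4, 6.3, 11.8, 7.4, 4.6, 0.0 cfs.
ΣQ_DR = 35.30 cfs.
With Δt = 0.5 h = 1800 s, V = ΣQ_DR · Δt = 35.30 × 1800 = 63500 ft³ = 1.46 acre-ft.

V ≈ 1.46 acre-ft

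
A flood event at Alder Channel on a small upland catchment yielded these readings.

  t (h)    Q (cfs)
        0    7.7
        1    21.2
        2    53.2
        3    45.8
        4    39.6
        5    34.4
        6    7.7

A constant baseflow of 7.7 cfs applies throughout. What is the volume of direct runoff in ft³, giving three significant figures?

V ≈ 5.61 × 10^5 ft³

Direct-runoff ordinates (Q − Q_b): 0.0, 13.5, 45.5, 38.1, 31.9, 26.7, 0.0 cfs.
ΣQ_DR = 155.7 cfs.
With Δt = 1 h = 3600 s, V = ΣQ_DR · Δt = 155.7 × 3600 = 5.61 × 10^5 ft³.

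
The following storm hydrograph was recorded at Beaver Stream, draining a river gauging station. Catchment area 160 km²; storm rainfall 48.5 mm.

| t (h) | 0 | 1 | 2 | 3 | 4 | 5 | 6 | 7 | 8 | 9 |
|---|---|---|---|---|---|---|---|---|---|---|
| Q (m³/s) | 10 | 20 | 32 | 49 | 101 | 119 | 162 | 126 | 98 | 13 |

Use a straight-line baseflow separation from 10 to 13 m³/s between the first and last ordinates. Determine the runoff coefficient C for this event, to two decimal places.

C ≈ 0.29

ΣQ_DR = 615.0 m³/s; V = ΣQ_DR·Δt = 2.214 × 10^6 m³.
Runoff depth d = V / A = 13.84 mm.
C = d / P = 13.84 / 48.5 = 0.29.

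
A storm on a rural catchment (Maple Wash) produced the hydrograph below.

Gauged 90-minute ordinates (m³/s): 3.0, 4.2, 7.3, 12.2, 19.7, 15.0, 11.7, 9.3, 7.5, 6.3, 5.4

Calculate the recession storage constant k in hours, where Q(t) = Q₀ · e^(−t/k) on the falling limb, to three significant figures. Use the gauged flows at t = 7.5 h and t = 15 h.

k ≈ 7.34 h

On the falling limb, Q drops from 15.0 to 5.4 m³/s between t = 7.5 h and t = 15 h (Δt = 7.5 h).
k = −Δt / ln(Q₂/Q₁) = −7.5 / ln(5.4/15.0) = 7.34 h.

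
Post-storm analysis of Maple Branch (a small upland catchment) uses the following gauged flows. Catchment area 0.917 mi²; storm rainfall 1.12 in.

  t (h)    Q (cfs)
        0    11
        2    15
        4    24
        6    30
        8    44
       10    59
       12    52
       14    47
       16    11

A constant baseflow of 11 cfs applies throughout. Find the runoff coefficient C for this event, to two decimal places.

ΣQ_DR = 194.0 cfs; V = ΣQ_DR·Δt = 1.397 × 10^6 ft³.
Runoff depth d = V / A = 0.6557 in.
C = d / P = 0.6557 / 1.12 = 0.59.

C ≈ 0.59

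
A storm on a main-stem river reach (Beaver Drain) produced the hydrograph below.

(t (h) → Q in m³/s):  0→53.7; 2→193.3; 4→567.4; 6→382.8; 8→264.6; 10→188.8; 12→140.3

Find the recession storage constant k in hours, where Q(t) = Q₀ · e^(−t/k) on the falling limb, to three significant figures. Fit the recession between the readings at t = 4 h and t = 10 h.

k ≈ 5.45 h

On the falling limb, Q drops from 567.4 to 188.8 m³/s between t = 4 h and t = 10 h (Δt = 6 h).
k = −Δt / ln(Q₂/Q₁) = −6 / ln(188.8/567.4) = 5.45 h.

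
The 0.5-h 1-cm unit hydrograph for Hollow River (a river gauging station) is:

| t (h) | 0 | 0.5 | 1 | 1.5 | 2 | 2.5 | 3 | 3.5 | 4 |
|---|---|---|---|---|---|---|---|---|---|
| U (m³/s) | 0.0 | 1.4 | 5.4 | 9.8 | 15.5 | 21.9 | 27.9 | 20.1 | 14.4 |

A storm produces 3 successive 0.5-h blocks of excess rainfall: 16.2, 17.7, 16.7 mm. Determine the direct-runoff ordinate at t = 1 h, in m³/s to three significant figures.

Q ≈ 11.2 m³/s

By discrete convolution, Q_j = Σ (P_i / 10 mm) · U_{j−i}.
At t = 1 h (j=2): Q = (16.2/10)·5.4 + (17.7/10)·1.4 + (16.7/10)·0.0 = 11.2 m³/s.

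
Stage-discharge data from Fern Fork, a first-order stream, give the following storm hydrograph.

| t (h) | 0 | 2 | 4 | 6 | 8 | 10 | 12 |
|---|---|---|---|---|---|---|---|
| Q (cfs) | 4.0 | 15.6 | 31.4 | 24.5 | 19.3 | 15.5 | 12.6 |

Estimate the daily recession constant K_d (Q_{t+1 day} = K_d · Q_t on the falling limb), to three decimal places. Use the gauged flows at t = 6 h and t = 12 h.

Between t = 6 h and t = 12 h the flow falls from 24.5 to 12.6 cfs over 3×2 h = 6 h.
Per-interval ratio K = (12.6/24.5)^(1/3) = 0.8012; K_d = K^(24/2) = 0.070.

K_d ≈ 0.070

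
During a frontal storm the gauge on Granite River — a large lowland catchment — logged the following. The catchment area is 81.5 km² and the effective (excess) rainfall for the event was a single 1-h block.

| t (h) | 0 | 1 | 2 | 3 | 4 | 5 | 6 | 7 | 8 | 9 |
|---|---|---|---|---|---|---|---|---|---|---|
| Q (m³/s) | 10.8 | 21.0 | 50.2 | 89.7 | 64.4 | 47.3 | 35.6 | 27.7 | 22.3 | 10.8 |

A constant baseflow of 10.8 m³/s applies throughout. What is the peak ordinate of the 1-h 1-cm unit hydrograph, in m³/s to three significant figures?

Direct runoff: 0.0, 10.2, 39.4, 78.9, 53.6, 36.5, 24.8, 16.9, 11.5, 0.0 m³/s; ΣQ_DR = 271.8 m³/s, peak = 78.9 m³/s.
Runoff depth d = ΣQ_DR·Δt / A = 271.8 × 3600 / (81.5 km²) = 12.01 mm.
The 1-cm UH is the DRH scaled by (10 mm)/d, so U_p = 78.9 × 10/12.01 = 65.7 m³/s.

U_p ≈ 65.7 m³/s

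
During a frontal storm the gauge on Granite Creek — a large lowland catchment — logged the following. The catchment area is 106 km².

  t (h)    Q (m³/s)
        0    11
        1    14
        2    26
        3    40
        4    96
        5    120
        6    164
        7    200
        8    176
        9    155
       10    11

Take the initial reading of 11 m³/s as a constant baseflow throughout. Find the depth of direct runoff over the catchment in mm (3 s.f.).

Direct runoff: 0.0, 3.0, 15.0, 29.0, 85.0, 109.0, 153.0, 189.0, 165.0, 144.0, 0.0 m³/s; ΣQ_DR = 892.0 m³/s.
V = ΣQ_DR · Δt = 892.0 × 3600 s = 3.211 × 10^6 m³.
Over A = 106 km², depth = V / A = 30.3 mm.

d ≈ 30.3 mm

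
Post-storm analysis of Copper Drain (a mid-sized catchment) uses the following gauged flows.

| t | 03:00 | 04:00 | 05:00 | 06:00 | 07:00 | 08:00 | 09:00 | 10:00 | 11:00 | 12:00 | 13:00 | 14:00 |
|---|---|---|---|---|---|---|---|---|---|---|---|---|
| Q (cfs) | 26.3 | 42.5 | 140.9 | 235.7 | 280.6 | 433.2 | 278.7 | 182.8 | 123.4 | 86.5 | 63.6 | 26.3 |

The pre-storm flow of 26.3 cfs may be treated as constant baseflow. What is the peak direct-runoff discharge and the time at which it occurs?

Subtracting baseflow gives direct-runoff ordinates: 0.0, 16.2, 114.6, 209.4, 254.3, 406.9, 252.4, 156.5, 97.1, 60.2, 37.3, 0.0 cfs.
The maximum is 406.9 cfs, occurring at the reading for t = 08:00.

Q_p = 406.9 cfs at t = 08:00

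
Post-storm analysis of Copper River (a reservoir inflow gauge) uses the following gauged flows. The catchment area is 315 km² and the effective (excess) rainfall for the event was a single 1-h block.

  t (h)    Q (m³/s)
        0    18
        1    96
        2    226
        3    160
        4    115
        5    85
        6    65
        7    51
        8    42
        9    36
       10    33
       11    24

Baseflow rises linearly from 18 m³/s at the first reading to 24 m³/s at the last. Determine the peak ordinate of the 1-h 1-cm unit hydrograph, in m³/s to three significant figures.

U_p ≈ 259 m³/s

Direct runoff: 0.00, 77.45, 206.91, 140.36, 94.82, 64.27, 43.73, 29.18, 19.64, 13.09, 9.55, 0.00 m³/s; ΣQ_DR = 699.0 m³/s, peak = 206.91 m³/s.
Runoff depth d = ΣQ_DR·Δt / A = 699.0 × 3600 / (315 km²) = 7.989 mm.
The 1-cm UH is the DRH scaled by (10 mm)/d, so U_p = 206.91 × 10/7.989 = 259 m³/s.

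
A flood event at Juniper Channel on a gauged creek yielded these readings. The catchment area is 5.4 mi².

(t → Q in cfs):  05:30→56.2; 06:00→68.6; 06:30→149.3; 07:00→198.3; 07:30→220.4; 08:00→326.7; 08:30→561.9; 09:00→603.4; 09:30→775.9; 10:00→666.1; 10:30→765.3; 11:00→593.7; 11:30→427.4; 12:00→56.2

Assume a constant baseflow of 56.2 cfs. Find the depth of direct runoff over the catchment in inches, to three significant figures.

Direct runoff: 0.0, 12.4, 93.1, 142.1, 164.2, 270.5, 505.7, 547.2, 719.7, 609.9, 709.1, 537.5, 371.2, 0.0 cfs; ΣQ_DR = 4683 cfs.
V = ΣQ_DR · Δt = 4683 × 1800 s = 8.429 × 10^6 ft³.
Over A = 5.4 mi², depth = V / A = 0.672 in.

d ≈ 0.672 in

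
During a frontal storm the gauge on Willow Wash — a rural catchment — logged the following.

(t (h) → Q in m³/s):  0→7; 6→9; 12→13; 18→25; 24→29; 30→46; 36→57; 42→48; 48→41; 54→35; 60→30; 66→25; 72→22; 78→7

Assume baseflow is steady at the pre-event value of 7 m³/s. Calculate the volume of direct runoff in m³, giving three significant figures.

V ≈ 6.39 × 10^6 m³

Direct-runoff ordinates (Q − Q_b): 0.0, 2.0, 6.0, 18.0, 22.0, 39.0, 50.0, 41.0, 34.0, 28.0, 23.0, 18.0, 15.0, 0.0 m³/s.
ΣQ_DR = 296.0 m³/s.
With Δt = 6 h = 21600 s, V = ΣQ_DR · Δt = 296.0 × 21600 = 6.39 × 10^6 m³.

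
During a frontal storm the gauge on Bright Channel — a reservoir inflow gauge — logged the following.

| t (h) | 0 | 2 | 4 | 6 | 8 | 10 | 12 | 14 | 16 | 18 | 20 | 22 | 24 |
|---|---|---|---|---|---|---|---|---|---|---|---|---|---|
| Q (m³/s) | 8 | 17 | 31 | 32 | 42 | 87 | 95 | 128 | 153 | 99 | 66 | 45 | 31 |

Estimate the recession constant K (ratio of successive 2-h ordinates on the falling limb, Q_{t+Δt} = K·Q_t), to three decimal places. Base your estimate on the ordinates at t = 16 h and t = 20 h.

Using the recession-limb readings at t = 16 h and t = 20 h: Q falls from 153 to 66 m³/s over 2 intervals.
K = (Q₂/Q₁)^(1/2) = (66/153)^(1/2) = 0.657.

K ≈ 0.657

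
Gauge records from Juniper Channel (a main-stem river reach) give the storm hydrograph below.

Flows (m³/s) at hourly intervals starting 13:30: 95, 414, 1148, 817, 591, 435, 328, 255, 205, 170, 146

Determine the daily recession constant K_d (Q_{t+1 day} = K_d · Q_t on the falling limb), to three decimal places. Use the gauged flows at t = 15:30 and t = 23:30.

Between t = 15:30 and t = 23:30 the flow falls from 1148 to 146 m³/s over 8×1 h = 8 h.
Per-interval ratio K = (146/1148)^(1/8) = 0.7728; K_d = K^(24/1) = 0.002.

K_d ≈ 0.002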